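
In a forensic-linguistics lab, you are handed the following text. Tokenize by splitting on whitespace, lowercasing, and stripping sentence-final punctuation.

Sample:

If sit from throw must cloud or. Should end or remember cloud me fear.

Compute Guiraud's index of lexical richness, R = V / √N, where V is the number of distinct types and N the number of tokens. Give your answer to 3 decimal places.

N = 14, V = 12.
√N = 3.741657
R = 12 / 3.741657 = 3.207

3.207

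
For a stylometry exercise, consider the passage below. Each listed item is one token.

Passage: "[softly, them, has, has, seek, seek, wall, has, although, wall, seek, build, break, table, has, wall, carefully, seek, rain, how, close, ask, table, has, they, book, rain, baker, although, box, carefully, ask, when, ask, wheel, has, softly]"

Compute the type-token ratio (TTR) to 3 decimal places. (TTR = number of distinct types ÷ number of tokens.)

0.541

N = 37 tokens, V = 20 types.
TTR = V / N = 20 / 37 = 0.541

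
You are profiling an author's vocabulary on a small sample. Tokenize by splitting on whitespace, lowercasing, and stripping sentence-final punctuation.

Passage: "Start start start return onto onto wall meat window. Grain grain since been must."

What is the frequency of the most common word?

3

Frequencies: start:3, onto:2, grain:2, return:1, wall:1, meat:1, window:1, since:1, been:1, must:1
Most common: 'start' with frequency 3.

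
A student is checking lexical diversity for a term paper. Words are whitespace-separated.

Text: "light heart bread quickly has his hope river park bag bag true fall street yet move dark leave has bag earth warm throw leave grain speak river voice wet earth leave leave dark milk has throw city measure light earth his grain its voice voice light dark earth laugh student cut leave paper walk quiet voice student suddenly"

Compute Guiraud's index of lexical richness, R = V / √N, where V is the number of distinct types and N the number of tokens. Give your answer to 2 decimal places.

N = 58, V = 35.
√N = 7.615773
R = 35 / 7.615773 = 4.60

4.60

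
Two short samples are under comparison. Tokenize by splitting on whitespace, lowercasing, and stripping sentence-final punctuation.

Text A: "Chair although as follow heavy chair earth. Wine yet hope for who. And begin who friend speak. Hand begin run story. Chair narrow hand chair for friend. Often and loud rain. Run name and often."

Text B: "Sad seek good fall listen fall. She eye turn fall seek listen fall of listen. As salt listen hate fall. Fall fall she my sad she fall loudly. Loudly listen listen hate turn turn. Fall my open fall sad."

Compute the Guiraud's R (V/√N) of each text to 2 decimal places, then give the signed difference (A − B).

1.49

A: V=23, N=35, R=3.89
B: V=15, N=39, R=2.40
Difference = 3.89 − 2.40 = 1.49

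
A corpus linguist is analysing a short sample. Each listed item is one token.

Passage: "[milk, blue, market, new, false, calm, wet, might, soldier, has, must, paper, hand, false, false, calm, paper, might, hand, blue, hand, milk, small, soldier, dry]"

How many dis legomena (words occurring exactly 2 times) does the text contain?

6

Frequencies: false:3, hand:3, milk:2, blue:2, calm:2, might:2, soldier:2, paper:2, market:1, new:1, wet:1, has:1, must:1, small:1, dry:1
Words with frequency 2: blue, calm, might, milk, paper, soldier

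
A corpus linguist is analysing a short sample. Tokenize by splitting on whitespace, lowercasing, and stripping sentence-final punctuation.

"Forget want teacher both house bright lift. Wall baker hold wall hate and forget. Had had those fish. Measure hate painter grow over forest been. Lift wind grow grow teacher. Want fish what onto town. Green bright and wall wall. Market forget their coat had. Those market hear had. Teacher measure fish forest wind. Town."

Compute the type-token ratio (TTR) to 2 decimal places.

0.55

N = 55 tokens, V = 30 types.
TTR = V / N = 30 / 55 = 0.55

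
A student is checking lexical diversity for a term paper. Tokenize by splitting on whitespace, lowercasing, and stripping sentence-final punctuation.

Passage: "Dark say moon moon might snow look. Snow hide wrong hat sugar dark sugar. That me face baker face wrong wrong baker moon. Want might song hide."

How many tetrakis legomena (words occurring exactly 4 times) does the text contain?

0

Frequencies: moon:3, wrong:3, dark:2, might:2, snow:2, hide:2, sugar:2, face:2, baker:2, say:1, look:1, hat:1, that:1, me:1, want:1, song:1
Words with frequency 4: (none)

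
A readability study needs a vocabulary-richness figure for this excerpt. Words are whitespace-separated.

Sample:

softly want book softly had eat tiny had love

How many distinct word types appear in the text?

Distinct types: {book, eat, had, love, softly, tiny, want}
V = 7

7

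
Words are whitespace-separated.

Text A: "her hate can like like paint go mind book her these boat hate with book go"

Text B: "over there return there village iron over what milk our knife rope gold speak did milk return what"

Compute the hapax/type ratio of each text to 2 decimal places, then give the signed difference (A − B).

A: hapax=6, V=11, ratio=0.55
B: hapax=8, V=13, ratio=0.62
Difference = 0.55 − 0.62 = -0.07

-0.07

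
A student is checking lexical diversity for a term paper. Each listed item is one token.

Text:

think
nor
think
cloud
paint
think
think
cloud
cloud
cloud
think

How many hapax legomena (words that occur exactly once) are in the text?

Frequencies: think:5, cloud:4, nor:1, paint:1
Hapax (freq=1): nor, paint

2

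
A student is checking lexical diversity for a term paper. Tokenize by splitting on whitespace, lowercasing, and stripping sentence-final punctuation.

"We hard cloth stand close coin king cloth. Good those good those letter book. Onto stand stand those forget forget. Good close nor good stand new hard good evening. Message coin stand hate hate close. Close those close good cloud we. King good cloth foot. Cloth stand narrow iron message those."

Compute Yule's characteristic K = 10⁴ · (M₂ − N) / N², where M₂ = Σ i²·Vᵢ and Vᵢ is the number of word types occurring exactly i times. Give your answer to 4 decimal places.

Frequencies: good:7, stand:6, close:5, those:5, cloth:4, we:2, hard:2, coin:2, king:2, forget:2, message:2, hate:2, letter:1, book:1, onto:1, nor:1, new:1, evening:1, cloud:1, foot:1, … (2 more, each freq 1)
N = 51. Frequency spectrum: V_1=10, V_2=7, V_4=1, V_5=2, V_6=1, V_7=1
M₂ = 1²·10 + 2²·7 + 4²·1 + 5²·2 + 6²·1 + 7²·1 = 189
K = 10000 × (189 − 51) / 51² = 530.5652

530.5652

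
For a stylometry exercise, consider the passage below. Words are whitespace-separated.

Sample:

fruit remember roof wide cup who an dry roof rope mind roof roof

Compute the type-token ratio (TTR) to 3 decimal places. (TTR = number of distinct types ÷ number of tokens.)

N = 13 tokens, V = 10 types.
TTR = V / N = 10 / 13 = 0.769

0.769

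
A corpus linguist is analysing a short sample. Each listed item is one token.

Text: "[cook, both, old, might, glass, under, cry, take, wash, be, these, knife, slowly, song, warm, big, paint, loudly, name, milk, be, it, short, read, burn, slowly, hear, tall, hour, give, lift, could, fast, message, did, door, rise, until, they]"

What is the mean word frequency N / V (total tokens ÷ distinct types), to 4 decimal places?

1.0541

N = 39 tokens, V = 37 types.
Mean frequency = N / V = 39 / 37 = 1.0541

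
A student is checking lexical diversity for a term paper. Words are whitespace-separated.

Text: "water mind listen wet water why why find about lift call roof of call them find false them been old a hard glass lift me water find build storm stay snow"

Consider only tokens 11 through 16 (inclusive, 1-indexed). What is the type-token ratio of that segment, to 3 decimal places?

Segment tokens 11–16: call, roof, of, call, them, find
Segment N = 6, segment V = 5.
TTR = 5 / 6 = 0.833

0.833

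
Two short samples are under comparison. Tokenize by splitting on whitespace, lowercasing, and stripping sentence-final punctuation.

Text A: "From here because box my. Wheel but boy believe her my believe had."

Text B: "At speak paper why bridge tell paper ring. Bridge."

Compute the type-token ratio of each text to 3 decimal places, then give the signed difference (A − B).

TTR(A) = 11/13 = 0.846
TTR(B) = 7/9 = 0.778
Difference = 0.846 − 0.778 = 0.068

0.068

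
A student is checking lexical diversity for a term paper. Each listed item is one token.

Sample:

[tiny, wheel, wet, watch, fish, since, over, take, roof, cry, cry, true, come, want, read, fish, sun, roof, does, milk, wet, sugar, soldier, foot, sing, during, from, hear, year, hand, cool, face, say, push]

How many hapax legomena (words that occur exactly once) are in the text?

Frequencies: wet:2, fish:2, roof:2, cry:2, tiny:1, wheel:1, watch:1, since:1, over:1, take:1, true:1, come:1, want:1, read:1, sun:1, does:1, milk:1, sugar:1, soldier:1, foot:1, … (10 more, each freq 1)
Hapax (freq=1): come, cool, does, during, face, foot, from, hand, hear, milk, over, push, read, say, since, sing, soldier, sugar, sun, take, tiny, true, want, watch, wheel, year

26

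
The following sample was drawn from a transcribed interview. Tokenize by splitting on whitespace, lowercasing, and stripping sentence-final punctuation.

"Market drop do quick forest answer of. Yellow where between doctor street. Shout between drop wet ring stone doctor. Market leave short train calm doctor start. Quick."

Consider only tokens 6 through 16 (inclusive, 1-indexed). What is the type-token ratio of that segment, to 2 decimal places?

Segment tokens 6–16: answer, of, yellow, where, between, doctor, street, shout, between, drop, wet
Segment N = 11, segment V = 10.
TTR = 10 / 11 = 0.91

0.91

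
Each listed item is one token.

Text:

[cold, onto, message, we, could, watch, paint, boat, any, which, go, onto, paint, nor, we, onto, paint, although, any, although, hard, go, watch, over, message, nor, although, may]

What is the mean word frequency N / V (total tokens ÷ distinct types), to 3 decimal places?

N = 28 tokens, V = 16 types.
Mean frequency = N / V = 28 / 16 = 1.750

1.750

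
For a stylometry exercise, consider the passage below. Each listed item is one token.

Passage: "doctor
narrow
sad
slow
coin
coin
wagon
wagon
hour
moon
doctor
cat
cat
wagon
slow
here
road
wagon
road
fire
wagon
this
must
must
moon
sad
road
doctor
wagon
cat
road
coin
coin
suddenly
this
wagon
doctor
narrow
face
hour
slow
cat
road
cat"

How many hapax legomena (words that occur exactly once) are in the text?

4

Frequencies: wagon:7, cat:5, road:5, doctor:4, coin:4, slow:3, narrow:2, sad:2, hour:2, moon:2, this:2, must:2, here:1, fire:1, suddenly:1, face:1
Hapax (freq=1): face, fire, here, suddenly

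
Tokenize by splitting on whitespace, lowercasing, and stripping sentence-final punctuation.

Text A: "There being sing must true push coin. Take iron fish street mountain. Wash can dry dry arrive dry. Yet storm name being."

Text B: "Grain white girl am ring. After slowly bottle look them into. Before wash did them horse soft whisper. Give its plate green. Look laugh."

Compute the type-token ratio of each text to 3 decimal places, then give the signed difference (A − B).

TTR(A) = 19/22 = 0.864
TTR(B) = 22/24 = 0.917
Difference = 0.864 − 0.917 = -0.053

-0.053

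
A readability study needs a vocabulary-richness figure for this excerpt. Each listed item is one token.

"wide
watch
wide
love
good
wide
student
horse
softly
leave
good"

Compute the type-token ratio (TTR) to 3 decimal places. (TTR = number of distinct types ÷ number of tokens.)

0.727

N = 11 tokens, V = 8 types.
TTR = V / N = 8 / 11 = 0.727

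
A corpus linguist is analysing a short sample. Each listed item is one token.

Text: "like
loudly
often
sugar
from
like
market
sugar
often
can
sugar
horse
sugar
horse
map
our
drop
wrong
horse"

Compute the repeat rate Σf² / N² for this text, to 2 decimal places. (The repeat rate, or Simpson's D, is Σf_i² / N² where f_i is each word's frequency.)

0.11

Frequencies: sugar:4, horse:3, like:2, often:2, loudly:1, from:1, market:1, can:1, map:1, our:1, drop:1, wrong:1
Σf² = 41; N² = 361
Repeat rate = 41 / 361 = 0.11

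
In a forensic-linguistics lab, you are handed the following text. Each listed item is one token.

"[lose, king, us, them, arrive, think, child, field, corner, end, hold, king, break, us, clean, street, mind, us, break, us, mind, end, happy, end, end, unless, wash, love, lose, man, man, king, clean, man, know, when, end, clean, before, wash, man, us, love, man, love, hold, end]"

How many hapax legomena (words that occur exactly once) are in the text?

Frequencies: end:6, us:5, man:5, king:3, clean:3, love:3, lose:2, hold:2, break:2, mind:2, wash:2, them:1, arrive:1, think:1, child:1, field:1, corner:1, street:1, happy:1, unless:1, … (3 more, each freq 1)
Hapax (freq=1): arrive, before, child, corner, field, happy, know, street, them, think, unless, when

12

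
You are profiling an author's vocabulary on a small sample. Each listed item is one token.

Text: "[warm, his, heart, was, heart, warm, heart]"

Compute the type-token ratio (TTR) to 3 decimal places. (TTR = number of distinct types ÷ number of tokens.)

0.571

N = 7 tokens, V = 4 types.
TTR = V / N = 4 / 7 = 0.571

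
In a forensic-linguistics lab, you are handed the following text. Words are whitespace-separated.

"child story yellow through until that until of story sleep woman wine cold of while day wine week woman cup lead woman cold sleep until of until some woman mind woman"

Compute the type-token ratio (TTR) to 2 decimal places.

0.58

N = 31 tokens, V = 18 types.
TTR = V / N = 18 / 31 = 0.58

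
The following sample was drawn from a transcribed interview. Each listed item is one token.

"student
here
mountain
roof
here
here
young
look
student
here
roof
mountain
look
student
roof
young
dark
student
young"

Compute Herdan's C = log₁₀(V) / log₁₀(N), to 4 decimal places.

0.6609

N = 19, V = 7.
log₁₀(V) = 0.845098, log₁₀(N) = 1.278754
C = 0.845098 / 1.278754 = 0.6609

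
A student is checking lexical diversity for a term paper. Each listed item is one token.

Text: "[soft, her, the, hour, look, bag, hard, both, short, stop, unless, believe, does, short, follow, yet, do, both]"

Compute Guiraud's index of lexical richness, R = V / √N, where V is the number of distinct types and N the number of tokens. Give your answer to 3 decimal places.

3.771

N = 18, V = 16.
√N = 4.242641
R = 16 / 4.242641 = 3.771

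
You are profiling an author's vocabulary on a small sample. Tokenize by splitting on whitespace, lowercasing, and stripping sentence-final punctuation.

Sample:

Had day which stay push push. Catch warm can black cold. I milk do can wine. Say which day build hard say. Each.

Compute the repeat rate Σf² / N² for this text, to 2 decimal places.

0.06

Frequencies: day:2, which:2, push:2, can:2, say:2, had:1, stay:1, catch:1, warm:1, black:1, cold:1, i:1, milk:1, do:1, wine:1, build:1, hard:1, each:1
Σf² = 33; N² = 529
Repeat rate = 33 / 529 = 0.06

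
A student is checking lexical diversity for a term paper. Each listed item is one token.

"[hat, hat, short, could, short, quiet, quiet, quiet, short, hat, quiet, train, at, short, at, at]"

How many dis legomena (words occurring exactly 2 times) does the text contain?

Frequencies: short:4, quiet:4, hat:3, at:3, could:1, train:1
Words with frequency 2: (none)

0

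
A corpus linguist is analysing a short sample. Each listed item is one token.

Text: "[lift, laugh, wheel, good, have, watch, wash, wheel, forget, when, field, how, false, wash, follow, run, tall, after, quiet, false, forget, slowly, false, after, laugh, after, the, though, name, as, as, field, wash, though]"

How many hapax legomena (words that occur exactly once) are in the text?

Frequencies: wash:3, false:3, after:3, laugh:2, wheel:2, forget:2, field:2, though:2, as:2, lift:1, good:1, have:1, watch:1, when:1, how:1, follow:1, run:1, tall:1, quiet:1, slowly:1, … (2 more, each freq 1)
Hapax (freq=1): follow, good, have, how, lift, name, quiet, run, slowly, tall, the, watch, when

13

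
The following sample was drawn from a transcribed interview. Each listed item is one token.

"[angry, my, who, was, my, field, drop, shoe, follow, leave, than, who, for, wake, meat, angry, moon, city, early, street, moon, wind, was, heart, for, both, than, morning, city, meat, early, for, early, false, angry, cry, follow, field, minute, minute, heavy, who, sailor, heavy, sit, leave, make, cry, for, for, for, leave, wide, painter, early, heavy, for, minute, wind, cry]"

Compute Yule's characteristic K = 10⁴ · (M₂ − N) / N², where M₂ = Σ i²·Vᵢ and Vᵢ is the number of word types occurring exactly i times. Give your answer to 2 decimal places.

300.00

Frequencies: for:7, early:4, angry:3, who:3, leave:3, cry:3, minute:3, heavy:3, my:2, was:2, field:2, follow:2, than:2, meat:2, moon:2, city:2, wind:2, drop:1, shoe:1, wake:1, … (10 more, each freq 1)
N = 60. Frequency spectrum: V_1=13, V_2=9, V_3=6, V_4=1, V_7=1
M₂ = 1²·13 + 2²·9 + 3²·6 + 4²·1 + 7²·1 = 168
K = 10000 × (168 − 60) / 60² = 300.00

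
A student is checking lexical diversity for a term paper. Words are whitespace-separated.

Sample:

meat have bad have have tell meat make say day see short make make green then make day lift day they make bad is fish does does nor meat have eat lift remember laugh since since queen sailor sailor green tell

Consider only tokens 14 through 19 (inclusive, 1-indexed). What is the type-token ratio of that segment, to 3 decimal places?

0.833

Segment tokens 14–19: make, green, then, make, day, lift
Segment N = 6, segment V = 5.
TTR = 5 / 6 = 0.833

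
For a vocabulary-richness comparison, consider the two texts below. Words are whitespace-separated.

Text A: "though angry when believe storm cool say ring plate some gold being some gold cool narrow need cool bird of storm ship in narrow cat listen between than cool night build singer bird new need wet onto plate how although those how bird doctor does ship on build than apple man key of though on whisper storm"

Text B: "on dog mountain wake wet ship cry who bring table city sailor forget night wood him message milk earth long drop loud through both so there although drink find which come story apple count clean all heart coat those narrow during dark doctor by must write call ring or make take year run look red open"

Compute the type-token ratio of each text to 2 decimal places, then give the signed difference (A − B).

-0.33

TTR(A) = 38/57 = 0.67
TTR(B) = 56/56 = 1.00
Difference = 0.67 − 1.00 = -0.33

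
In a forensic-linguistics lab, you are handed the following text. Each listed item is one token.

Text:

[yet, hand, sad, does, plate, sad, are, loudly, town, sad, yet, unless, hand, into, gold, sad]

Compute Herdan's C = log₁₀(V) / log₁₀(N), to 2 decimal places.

N = 16, V = 11.
log₁₀(V) = 1.041393, log₁₀(N) = 1.204120
C = 1.041393 / 1.204120 = 0.86

0.86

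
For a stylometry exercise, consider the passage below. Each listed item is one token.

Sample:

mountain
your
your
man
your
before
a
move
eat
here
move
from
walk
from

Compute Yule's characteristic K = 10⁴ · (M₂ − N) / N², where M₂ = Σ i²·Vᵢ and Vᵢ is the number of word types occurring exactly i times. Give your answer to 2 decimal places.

510.20

Frequencies: your:3, move:2, from:2, mountain:1, man:1, before:1, a:1, eat:1, here:1, walk:1
N = 14. Frequency spectrum: V_1=7, V_2=2, V_3=1
M₂ = 1²·7 + 2²·2 + 3²·1 = 24
K = 10000 × (24 − 14) / 14² = 510.20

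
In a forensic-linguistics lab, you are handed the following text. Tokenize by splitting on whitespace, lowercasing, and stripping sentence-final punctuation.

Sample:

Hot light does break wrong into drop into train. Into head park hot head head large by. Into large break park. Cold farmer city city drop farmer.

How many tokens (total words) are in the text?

Tokens: hot, light, does, break, wrong, into, drop, into, train, into, head, park, hot, head, head, large, by, into, large, break, park, cold, farmer, city, city, drop, farmer
N = 27

27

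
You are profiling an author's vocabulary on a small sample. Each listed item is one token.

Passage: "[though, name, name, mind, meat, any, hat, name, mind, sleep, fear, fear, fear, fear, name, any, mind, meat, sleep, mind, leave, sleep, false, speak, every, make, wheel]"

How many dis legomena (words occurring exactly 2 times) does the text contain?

Frequencies: name:4, mind:4, fear:4, sleep:3, meat:2, any:2, though:1, hat:1, leave:1, false:1, speak:1, every:1, make:1, wheel:1
Words with frequency 2: any, meat

2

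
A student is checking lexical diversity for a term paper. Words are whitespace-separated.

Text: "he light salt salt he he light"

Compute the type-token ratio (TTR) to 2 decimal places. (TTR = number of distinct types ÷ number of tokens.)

N = 7 tokens, V = 3 types.
TTR = V / N = 3 / 7 = 0.43

0.43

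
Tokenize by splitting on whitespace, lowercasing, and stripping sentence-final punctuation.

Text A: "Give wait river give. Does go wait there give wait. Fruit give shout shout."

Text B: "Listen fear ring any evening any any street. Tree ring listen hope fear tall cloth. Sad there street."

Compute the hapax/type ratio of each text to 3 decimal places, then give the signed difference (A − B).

0.042

A: hapax=5, V=8, ratio=0.625
B: hapax=7, V=12, ratio=0.583
Difference = 0.625 − 0.583 = 0.042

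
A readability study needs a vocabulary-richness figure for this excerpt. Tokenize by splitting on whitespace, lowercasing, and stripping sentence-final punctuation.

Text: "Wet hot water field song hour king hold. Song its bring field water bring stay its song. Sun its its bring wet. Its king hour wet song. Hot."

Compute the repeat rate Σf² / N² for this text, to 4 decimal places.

Frequencies: its:5, song:4, wet:3, bring:3, hot:2, water:2, field:2, hour:2, king:2, hold:1, stay:1, sun:1
Σf² = 82; N² = 784
Repeat rate = 82 / 784 = 0.1046

0.1046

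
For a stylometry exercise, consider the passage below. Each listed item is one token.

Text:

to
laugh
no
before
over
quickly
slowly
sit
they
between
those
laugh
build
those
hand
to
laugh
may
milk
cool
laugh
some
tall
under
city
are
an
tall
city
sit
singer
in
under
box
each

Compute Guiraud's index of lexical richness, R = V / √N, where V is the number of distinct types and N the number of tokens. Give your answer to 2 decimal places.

4.39

N = 35, V = 26.
√N = 5.916080
R = 26 / 5.916080 = 4.39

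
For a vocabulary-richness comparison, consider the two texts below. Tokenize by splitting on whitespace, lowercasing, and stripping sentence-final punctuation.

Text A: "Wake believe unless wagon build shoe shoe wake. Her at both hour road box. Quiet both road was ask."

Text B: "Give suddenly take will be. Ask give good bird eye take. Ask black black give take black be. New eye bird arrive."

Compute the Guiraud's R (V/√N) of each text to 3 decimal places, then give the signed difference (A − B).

0.883

A: V=15, N=19, R=3.441
B: V=12, N=22, R=2.558
Difference = 3.441 − 2.558 = 0.883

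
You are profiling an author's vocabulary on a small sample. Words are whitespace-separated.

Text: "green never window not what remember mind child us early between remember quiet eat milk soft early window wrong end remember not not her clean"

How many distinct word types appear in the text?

Distinct types: {between, child, clean, early, eat, end, green, her, milk, mind, never, not, quiet, remember, soft, us, what, window, wrong}
V = 19

19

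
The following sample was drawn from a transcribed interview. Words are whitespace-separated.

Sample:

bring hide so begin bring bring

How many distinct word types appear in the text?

Distinct types: {begin, bring, hide, so}
V = 4

4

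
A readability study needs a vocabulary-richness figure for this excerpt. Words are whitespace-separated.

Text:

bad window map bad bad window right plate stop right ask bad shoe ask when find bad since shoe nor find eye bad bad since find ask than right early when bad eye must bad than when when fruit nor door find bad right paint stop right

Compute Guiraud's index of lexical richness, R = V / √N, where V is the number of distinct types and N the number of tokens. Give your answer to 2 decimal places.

N = 47, V = 19.
√N = 6.855655
R = 19 / 6.855655 = 2.77

2.77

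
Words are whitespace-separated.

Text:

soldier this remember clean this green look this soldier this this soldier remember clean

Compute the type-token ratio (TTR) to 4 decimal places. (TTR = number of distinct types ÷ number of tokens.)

0.4286

N = 14 tokens, V = 6 types.
TTR = V / N = 6 / 14 = 0.4286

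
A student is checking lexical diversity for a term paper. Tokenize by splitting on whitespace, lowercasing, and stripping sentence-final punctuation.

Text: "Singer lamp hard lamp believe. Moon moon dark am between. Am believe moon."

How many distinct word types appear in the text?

8

Distinct types: {am, believe, between, dark, hard, lamp, moon, singer}
V = 8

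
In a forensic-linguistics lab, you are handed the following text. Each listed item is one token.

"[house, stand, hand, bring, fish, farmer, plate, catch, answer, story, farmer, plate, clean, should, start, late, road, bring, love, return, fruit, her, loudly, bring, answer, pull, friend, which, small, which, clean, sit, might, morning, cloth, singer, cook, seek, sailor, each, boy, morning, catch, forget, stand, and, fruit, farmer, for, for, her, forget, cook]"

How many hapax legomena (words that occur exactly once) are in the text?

23

Frequencies: bring:3, farmer:3, stand:2, plate:2, catch:2, answer:2, clean:2, fruit:2, her:2, which:2, morning:2, cook:2, forget:2, for:2, house:1, hand:1, fish:1, story:1, should:1, start:1, … (17 more, each freq 1)
Hapax (freq=1): and, boy, cloth, each, fish, friend, hand, house, late, loudly, love, might, pull, return, road, sailor, seek, should, singer, sit, small, start, story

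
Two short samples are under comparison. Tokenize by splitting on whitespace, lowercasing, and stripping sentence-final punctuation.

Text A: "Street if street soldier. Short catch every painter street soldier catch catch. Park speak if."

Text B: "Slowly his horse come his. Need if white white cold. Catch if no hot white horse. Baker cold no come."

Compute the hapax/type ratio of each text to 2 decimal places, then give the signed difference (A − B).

A: hapax=5, V=9, ratio=0.56
B: hapax=5, V=12, ratio=0.42
Difference = 0.56 − 0.42 = 0.14

0.14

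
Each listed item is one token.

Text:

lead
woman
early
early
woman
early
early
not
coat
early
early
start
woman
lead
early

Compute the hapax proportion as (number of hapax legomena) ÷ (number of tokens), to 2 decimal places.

0.20

Frequencies: early:7, woman:3, lead:2, not:1, coat:1, start:1
Hapax count = 3; token count = 15.
Ratio = 3 / 15 = 0.20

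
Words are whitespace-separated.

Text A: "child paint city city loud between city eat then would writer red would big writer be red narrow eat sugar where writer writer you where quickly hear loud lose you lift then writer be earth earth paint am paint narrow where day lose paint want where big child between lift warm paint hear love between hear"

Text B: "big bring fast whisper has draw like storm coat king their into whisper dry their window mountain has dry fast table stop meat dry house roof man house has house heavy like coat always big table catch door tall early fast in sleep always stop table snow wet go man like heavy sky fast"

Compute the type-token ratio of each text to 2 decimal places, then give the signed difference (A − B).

TTR(A) = 26/56 = 0.46
TTR(B) = 33/54 = 0.61
Difference = 0.46 − 0.61 = -0.15

-0.15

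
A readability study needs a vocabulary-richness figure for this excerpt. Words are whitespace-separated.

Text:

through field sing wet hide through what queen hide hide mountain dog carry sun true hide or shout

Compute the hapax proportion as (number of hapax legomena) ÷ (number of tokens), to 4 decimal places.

0.6667

Frequencies: hide:4, through:2, field:1, sing:1, wet:1, what:1, queen:1, mountain:1, dog:1, carry:1, sun:1, true:1, or:1, shout:1
Hapax count = 12; token count = 18.
Ratio = 12 / 18 = 0.6667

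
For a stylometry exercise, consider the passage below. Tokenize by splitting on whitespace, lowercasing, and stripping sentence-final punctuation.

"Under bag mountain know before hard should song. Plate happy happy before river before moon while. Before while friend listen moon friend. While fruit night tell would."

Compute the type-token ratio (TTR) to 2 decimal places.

N = 27 tokens, V = 19 types.
TTR = V / N = 19 / 27 = 0.70

0.70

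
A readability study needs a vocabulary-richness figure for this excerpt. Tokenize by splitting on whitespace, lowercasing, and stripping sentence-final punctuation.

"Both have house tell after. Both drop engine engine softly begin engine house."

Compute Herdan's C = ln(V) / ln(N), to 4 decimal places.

N = 13, V = 9.
ln(V) = 2.197225, ln(N) = 2.564949
C = 2.197225 / 2.564949 = 0.8566

0.8566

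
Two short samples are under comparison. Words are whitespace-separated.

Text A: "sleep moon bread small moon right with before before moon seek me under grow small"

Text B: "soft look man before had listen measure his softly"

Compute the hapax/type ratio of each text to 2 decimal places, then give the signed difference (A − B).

-0.27

A: hapax=8, V=11, ratio=0.73
B: hapax=9, V=9, ratio=1.00
Difference = 0.73 − 1.00 = -0.27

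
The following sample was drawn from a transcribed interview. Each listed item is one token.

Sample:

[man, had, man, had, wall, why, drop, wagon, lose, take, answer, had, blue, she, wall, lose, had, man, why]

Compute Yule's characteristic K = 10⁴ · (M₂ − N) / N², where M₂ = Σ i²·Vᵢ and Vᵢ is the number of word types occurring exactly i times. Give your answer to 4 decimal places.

664.8199

Frequencies: had:4, man:3, wall:2, why:2, lose:2, drop:1, wagon:1, take:1, answer:1, blue:1, she:1
N = 19. Frequency spectrum: V_1=6, V_2=3, V_3=1, V_4=1
M₂ = 1²·6 + 2²·3 + 3²·1 + 4²·1 = 43
K = 10000 × (43 − 19) / 19² = 664.8199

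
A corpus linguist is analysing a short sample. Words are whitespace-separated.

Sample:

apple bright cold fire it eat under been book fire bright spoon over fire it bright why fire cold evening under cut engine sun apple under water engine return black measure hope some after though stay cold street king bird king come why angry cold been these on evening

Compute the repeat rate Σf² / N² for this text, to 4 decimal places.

Frequencies: cold:4, fire:4, bright:3, under:3, apple:2, it:2, been:2, why:2, evening:2, engine:2, king:2, eat:1, book:1, spoon:1, over:1, cut:1, sun:1, water:1, return:1, black:1, … (12 more, each freq 1)
Σf² = 99; N² = 2401
Repeat rate = 99 / 2401 = 0.0412

0.0412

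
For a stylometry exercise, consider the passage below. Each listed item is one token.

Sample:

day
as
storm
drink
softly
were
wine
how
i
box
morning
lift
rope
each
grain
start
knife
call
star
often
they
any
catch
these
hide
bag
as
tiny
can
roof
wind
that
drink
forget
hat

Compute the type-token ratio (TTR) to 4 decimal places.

N = 35 tokens, V = 33 types.
TTR = V / N = 33 / 35 = 0.9429

0.9429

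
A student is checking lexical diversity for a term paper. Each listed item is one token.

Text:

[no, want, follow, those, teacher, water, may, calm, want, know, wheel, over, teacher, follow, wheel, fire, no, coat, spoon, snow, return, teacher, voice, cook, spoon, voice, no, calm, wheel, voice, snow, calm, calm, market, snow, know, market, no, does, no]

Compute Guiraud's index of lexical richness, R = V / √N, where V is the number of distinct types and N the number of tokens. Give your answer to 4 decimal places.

3.1623

N = 40, V = 20.
√N = 6.324555
R = 20 / 6.324555 = 3.1623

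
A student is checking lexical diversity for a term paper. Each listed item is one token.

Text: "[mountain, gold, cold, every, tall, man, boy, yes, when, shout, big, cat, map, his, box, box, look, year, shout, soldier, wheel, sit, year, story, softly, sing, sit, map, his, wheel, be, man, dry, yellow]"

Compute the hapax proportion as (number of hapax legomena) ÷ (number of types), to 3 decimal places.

0.692

Frequencies: man:2, shout:2, map:2, his:2, box:2, year:2, wheel:2, sit:2, mountain:1, gold:1, cold:1, every:1, tall:1, boy:1, yes:1, when:1, big:1, cat:1, look:1, soldier:1, … (6 more, each freq 1)
Hapax count = 18; type count = 26.
Ratio = 18 / 26 = 0.692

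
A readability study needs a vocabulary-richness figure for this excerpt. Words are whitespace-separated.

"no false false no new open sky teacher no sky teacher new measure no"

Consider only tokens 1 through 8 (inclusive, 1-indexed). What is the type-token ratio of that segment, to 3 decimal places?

0.750

Segment tokens 1–8: no, false, false, no, new, open, sky, teacher
Segment N = 8, segment V = 6.
TTR = 6 / 8 = 0.750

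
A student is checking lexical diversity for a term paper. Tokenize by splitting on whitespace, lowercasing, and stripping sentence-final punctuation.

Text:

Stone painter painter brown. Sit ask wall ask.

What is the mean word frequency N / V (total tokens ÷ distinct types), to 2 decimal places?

1.33

N = 8 tokens, V = 6 types.
Mean frequency = N / V = 8 / 6 = 1.33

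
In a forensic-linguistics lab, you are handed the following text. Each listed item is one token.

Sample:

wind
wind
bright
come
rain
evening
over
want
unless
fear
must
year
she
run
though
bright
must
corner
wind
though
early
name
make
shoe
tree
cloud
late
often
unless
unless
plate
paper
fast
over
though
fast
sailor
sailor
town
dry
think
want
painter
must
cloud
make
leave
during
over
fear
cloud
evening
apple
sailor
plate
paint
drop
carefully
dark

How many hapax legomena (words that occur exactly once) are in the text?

24

Frequencies: wind:3, over:3, unless:3, must:3, though:3, cloud:3, sailor:3, bright:2, evening:2, want:2, fear:2, make:2, plate:2, fast:2, come:1, rain:1, year:1, she:1, run:1, corner:1, … (18 more, each freq 1)
Hapax (freq=1): apple, carefully, come, corner, dark, drop, dry, during, early, late, leave, name, often, paint, painter, paper, rain, run, she, shoe, think, town, tree, year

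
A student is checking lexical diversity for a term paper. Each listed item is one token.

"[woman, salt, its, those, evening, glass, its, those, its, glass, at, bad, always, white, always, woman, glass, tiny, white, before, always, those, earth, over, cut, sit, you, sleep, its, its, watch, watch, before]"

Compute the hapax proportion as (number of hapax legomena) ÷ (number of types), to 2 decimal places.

0.58

Frequencies: its:5, those:3, glass:3, always:3, woman:2, white:2, before:2, watch:2, salt:1, evening:1, at:1, bad:1, tiny:1, earth:1, over:1, cut:1, sit:1, you:1, sleep:1
Hapax count = 11; type count = 19.
Ratio = 11 / 19 = 0.58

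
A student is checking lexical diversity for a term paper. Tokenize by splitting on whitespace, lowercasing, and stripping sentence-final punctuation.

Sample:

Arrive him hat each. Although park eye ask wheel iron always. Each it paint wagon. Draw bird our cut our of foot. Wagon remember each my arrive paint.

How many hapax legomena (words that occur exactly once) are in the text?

Frequencies: each:3, arrive:2, paint:2, wagon:2, our:2, him:1, hat:1, although:1, park:1, eye:1, ask:1, wheel:1, iron:1, always:1, it:1, draw:1, bird:1, cut:1, of:1, foot:1, … (2 more, each freq 1)
Hapax (freq=1): although, always, ask, bird, cut, draw, eye, foot, hat, him, iron, it, my, of, park, remember, wheel

17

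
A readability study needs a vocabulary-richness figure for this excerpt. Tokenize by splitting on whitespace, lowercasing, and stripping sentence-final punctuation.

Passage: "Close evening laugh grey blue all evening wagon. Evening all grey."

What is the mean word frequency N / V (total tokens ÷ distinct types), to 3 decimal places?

1.571

N = 11 tokens, V = 7 types.
Mean frequency = N / V = 11 / 7 = 1.571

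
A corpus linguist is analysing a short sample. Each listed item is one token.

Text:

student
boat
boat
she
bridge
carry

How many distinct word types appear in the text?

Distinct types: {boat, bridge, carry, she, student}
V = 5

5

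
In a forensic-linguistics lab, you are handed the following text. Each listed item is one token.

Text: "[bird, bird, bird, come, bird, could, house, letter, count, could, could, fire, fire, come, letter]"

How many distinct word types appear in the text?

7

Distinct types: {bird, come, could, count, fire, house, letter}
V = 7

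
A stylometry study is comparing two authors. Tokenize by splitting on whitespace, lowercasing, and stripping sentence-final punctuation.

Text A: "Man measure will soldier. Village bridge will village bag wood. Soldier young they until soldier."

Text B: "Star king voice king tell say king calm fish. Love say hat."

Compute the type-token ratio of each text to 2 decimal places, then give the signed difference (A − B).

TTR(A) = 11/15 = 0.73
TTR(B) = 9/12 = 0.75
Difference = 0.73 − 0.75 = -0.02

-0.02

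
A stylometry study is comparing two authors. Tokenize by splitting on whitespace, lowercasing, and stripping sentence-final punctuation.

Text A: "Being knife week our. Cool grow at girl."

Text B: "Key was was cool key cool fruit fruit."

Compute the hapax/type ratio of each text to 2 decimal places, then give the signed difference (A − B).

A: hapax=8, V=8, ratio=1.00
B: hapax=0, V=4, ratio=0.00
Difference = 1.00 − 0.00 = 1.00

1.00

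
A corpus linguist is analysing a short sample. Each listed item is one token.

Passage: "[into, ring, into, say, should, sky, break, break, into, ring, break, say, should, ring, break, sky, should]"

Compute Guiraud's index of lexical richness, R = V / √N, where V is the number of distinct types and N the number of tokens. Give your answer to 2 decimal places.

N = 17, V = 6.
√N = 4.123106
R = 6 / 4.123106 = 1.46

1.46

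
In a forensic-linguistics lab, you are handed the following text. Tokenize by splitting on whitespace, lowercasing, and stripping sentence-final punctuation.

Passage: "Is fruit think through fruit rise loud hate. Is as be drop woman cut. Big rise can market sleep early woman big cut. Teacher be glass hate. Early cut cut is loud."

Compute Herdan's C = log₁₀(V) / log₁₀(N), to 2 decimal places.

N = 32, V = 19.
log₁₀(V) = 1.278754, log₁₀(N) = 1.505150
C = 1.278754 / 1.505150 = 0.85

0.85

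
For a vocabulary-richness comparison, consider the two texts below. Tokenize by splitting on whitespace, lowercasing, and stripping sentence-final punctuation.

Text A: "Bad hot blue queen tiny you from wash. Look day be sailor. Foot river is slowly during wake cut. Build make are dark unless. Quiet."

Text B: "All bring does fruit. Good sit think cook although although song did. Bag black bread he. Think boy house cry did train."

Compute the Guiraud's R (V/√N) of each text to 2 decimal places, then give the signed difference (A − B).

A: V=25, N=25, R=5.00
B: V=19, N=22, R=4.05
Difference = 5.00 − 4.05 = 0.95

0.95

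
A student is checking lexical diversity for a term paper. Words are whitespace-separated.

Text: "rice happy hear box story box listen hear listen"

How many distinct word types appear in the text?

Distinct types: {box, happy, hear, listen, rice, story}
V = 6

6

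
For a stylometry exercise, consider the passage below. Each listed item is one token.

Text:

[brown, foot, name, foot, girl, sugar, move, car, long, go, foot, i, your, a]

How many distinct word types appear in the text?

12

Distinct types: {a, brown, car, foot, girl, go, i, long, move, name, sugar, your}
V = 12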